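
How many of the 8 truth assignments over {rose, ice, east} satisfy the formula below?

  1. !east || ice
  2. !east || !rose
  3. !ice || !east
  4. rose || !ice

3

There are 2^3 = 8 truth assignments over (rose, ice, east).
Check each against the 4 clauses (columns in the order rose, ice, east):
  F F F  ✓ satisfies all
  F F T  ✗ fails (!east || ice)
  F T F  ✗ fails (rose || !ice)
  F T T  ✗ fails (!ice || !east)
  T F F  ✓ satisfies all
  T F T  ✗ fails (!east || ice)
  T T F  ✓ satisfies all
  T T T  ✗ fails (!east || !rose)
3 of the 8 rows are models.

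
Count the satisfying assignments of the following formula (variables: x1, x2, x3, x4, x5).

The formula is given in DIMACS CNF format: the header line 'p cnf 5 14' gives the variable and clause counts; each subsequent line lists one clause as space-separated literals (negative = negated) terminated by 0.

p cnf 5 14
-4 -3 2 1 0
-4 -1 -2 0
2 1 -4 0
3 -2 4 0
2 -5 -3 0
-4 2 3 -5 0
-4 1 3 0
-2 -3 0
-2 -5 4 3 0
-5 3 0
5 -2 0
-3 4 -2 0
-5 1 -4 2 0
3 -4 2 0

5

There are 2^5 = 32 truth assignments over (x1, x2, x3, x4, x5).
Split on x3. With x3 = True, the clauses containing x3 are satisfied and ¬x3 drops from the rest; 3 of the 2^4 = 16 assignments to the other variables satisfy what remains.
With x3 = False, by the same count on the reduced clause set, 2 assignments work.
(One model: x1=F, x2=F, x3=F, x4=F, x5=F.)
Total: 3 + 2 = 5.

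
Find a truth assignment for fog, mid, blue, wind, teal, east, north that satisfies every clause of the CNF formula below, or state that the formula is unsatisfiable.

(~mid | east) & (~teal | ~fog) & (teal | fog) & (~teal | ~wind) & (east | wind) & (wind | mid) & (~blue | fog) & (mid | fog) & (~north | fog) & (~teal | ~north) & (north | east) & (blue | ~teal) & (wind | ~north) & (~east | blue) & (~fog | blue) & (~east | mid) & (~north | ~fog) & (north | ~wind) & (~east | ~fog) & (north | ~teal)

UNSATISFIABLE

Case mid = 0:
Unit clause (wind) forces wind = 1.
Unit clause (~teal) forces teal = 0.
Unit clause (fog) forces fog = 1.
Unit clause (blue) forces blue = 1.
Unit clause (~east) forces east = 0.
Unit clause (north) forces north = 1.
That conflicts with the unit clause (~north).
So mid must be the other value — set mid = 1.
Unit clause (east) forces east = 1.
Unit clause (blue) forces blue = 1.
Unit clause (fog) forces fog = 1.
That conflicts with the unit clause (~fog).
Both values of mid lead to a conflict.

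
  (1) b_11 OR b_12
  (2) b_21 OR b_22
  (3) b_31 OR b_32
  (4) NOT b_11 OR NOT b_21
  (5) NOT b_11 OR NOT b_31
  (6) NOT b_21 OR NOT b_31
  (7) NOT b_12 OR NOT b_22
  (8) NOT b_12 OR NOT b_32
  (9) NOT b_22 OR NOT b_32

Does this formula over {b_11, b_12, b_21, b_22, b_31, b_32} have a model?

Unsatisfiable

Case b_11 = true:
(NOT b_21) alone gives b_21 = false.
(b_22) alone gives b_22 = true.
(NOT b_31) alone gives b_31 = false.
(b_32) alone gives b_32 = true.
Now (NOT b_32) is unsatisfied and unit — conflict.
Undo b_11 and try b_11 = false.
(b_12) alone gives b_12 = true.
(NOT b_22) alone gives b_22 = false.
(b_21) alone gives b_21 = true.
(NOT b_31) alone gives b_31 = false.
(b_32) alone gives b_32 = true.
Now (NOT b_32) is unsatisfied and unit — conflict.
Either choice for b_11 ends in contradiction.
No assignment satisfies every clause.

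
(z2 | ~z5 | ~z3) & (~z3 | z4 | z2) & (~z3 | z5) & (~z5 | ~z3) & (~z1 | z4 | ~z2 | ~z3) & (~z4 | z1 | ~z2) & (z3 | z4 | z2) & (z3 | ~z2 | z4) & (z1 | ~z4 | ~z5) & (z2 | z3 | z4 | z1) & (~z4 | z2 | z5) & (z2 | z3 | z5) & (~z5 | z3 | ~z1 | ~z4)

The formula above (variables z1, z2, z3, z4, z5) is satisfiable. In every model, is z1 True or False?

True

Suppose z1 = 0.
Suppose z3 = 0.
Suppose z4 = 0.
Unit clause (z2) forces z2 = 1.
But (~z2) is also a unit clause — contradiction.
Undo z4 and try z4 = 1.
Unit clause (~z2) forces z2 = 0.
Unit clause (~z5) forces z5 = 0.
But (z5) is also a unit clause — contradiction.
Neither z4 = 1 nor z4 = 0 works.
Undo z3 and try z3 = 1.
Unit clause (z5) forces z5 = 1.
But (~z5) is also a unit clause — contradiction.
Neither z3 = 1 nor z3 = 0 works.
So every satisfying assignment has z1 = True.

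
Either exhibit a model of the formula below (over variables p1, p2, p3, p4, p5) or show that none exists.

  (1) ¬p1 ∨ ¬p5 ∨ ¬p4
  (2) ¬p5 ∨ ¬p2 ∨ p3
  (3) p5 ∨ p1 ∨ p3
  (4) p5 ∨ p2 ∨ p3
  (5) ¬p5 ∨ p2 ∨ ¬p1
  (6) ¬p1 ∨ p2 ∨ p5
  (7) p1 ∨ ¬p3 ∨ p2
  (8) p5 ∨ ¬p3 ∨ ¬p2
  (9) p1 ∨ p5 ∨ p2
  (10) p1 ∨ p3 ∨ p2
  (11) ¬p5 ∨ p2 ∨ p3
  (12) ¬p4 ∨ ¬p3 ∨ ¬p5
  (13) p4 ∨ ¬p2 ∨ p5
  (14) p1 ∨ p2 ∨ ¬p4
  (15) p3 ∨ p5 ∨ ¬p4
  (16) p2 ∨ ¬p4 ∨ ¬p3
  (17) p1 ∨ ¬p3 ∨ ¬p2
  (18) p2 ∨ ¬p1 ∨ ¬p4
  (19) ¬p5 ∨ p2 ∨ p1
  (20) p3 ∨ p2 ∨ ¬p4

Try p1 = True.
Try p5 = True.
The clause (¬p4) is unit, so p4 = False.
The clause (p2) is unit, so p2 = True.
The clause (p3) is unit, so p3 = True.
All clauses are satisfied.

p1 ↦ True,  p2 ↦ True,  p3 ↦ True,  p4 ↦ False,  p5 ↦ True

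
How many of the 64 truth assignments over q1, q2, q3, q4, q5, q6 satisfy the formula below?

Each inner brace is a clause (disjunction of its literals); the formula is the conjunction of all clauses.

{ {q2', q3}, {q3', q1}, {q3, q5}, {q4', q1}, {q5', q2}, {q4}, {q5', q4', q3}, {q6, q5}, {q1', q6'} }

There are 2^6 = 64 truth assignments over (q1, q2, q3, q4, q5, q6).
Split on q2. With q2 = 1, the clauses containing q2 are satisfied and q2' drops from the rest; 1 of the 2^5 = 32 assignments to the other variables satisfy what remains.
With q2 = 0, by the same count on the reduced clause set, 0 assignments work.
(One model: q1=T, q2=T, q3=T, q4=T, q5=T, q6=F.)
Total: 1 + 0 = 1.

1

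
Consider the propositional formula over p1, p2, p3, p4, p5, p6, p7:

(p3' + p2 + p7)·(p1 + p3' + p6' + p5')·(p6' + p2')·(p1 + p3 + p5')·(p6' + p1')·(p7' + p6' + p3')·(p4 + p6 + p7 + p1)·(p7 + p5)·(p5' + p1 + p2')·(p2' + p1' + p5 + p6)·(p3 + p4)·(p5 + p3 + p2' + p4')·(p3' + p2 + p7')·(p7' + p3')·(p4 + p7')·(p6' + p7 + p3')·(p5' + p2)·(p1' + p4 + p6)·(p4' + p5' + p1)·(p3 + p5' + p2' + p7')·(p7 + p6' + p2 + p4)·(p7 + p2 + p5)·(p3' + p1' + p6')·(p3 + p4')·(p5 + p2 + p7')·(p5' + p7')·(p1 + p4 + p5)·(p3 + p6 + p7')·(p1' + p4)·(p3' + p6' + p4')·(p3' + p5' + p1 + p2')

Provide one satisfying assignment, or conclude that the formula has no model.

Suppose p6 = 0.
Suppose p7 = 0.
Unit clause (p5) forces p5 = 1.
Unit clause (p2) forces p2 = 1.
Unit clause (p1) forces p1 = 1.
Unit clause (p4) forces p4 = 1.
Unit clause (p3) forces p3 = 1.
Every clause now holds.

p1 ↦ 1; p2 ↦ 1; p3 ↦ 1; p4 ↦ 1; p5 ↦ 1; p6 ↦ 0; p7 ↦ 0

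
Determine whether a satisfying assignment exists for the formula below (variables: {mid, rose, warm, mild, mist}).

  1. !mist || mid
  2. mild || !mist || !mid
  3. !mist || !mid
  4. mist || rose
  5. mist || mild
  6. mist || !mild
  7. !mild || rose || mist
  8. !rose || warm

Case mist = false:
The clause (rose) is unit, so rose = true.
The clause (mild) is unit, so mild = true.
Now (!mild) is unsatisfied and unit — conflict.
That branch fails; take mist = true instead.
The clause (mid) is unit, so mid = true.
Now (!mid) is unsatisfied and unit — conflict.
Either choice for mist ends in contradiction.
No assignment satisfies every clause.

Unsatisfiable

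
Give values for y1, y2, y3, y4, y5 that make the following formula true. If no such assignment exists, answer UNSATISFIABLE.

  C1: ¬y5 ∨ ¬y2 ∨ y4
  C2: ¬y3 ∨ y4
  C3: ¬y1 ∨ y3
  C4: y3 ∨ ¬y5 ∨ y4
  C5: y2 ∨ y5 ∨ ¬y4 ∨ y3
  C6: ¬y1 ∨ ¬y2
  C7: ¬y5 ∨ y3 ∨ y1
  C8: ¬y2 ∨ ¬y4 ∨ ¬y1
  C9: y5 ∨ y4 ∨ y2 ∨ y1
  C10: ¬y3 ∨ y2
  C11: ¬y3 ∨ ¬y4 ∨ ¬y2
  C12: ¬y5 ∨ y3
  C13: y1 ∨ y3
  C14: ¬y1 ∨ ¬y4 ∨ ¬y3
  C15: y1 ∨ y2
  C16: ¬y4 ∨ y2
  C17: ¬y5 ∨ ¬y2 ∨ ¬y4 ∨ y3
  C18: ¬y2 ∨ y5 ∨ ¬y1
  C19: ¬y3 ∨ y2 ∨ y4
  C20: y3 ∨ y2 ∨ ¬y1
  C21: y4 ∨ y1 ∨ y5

UNSATISFIABLE

Case y3 = False:
(¬y1) alone gives y1 = False.
Now (y1) is unsatisfied and unit — conflict.
Backtrack on y3: now try y3 = True.
(y4) alone gives y4 = True.
(y2) alone gives y2 = True.
Now (¬y2) is unsatisfied and unit — conflict.
Neither y3 = True nor y3 = False works.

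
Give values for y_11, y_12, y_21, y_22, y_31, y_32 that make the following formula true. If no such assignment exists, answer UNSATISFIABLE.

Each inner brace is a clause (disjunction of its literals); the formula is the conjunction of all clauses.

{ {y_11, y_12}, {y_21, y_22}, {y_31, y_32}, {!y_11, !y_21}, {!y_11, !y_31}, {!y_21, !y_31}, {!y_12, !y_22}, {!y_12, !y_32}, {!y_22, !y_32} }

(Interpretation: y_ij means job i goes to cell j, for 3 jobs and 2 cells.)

Try y_11 = true.
The clause (!y_21) is unit, so y_21 = false.
The clause (y_22) is unit, so y_22 = true.
The clause (!y_31) is unit, so y_31 = false.
The clause (y_32) is unit, so y_32 = true.
But (!y_32) is also a unit clause — contradiction.
So y_11 must be the other value — set y_11 = false.
The clause (y_12) is unit, so y_12 = true.
The clause (!y_22) is unit, so y_22 = false.
The clause (y_21) is unit, so y_21 = true.
The clause (!y_31) is unit, so y_31 = false.
The clause (y_32) is unit, so y_32 = true.
But (!y_32) is also a unit clause — contradiction.
Both values of y_11 lead to a conflict.

UNSATISFIABLE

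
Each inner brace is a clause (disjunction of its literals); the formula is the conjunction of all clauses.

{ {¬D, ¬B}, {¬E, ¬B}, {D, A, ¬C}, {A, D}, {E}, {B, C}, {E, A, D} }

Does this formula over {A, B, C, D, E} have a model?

Yes, satisfiable

Unit clause (E) forces E = True.
Unit clause (¬B) forces B = False.
Unit clause (C) forces C = True.
Suppose D = True.
Every clause is now satisfied; A is unconstrained.
A satisfying assignment: A: True,  B: False,  C: True,  D: True,  E: True.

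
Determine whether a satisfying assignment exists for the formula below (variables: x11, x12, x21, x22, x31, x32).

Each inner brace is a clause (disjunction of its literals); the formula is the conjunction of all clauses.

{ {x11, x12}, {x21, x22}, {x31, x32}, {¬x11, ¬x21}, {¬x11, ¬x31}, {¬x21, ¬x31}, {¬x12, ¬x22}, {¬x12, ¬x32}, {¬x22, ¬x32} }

No, unsatisfiable

Suppose x11 = True.
(¬x21) alone gives x21 = False.
(x22) alone gives x22 = True.
(¬x31) alone gives x31 = False.
(x32) alone gives x32 = True.
But (¬x32) is also a unit clause — contradiction.
Undo x11 and try x11 = False.
(x12) alone gives x12 = True.
(¬x22) alone gives x22 = False.
(x21) alone gives x21 = True.
(¬x31) alone gives x31 = False.
(x32) alone gives x32 = True.
But (¬x32) is also a unit clause — contradiction.
Neither x11 = True nor x11 = False works.
No assignment satisfies every clause.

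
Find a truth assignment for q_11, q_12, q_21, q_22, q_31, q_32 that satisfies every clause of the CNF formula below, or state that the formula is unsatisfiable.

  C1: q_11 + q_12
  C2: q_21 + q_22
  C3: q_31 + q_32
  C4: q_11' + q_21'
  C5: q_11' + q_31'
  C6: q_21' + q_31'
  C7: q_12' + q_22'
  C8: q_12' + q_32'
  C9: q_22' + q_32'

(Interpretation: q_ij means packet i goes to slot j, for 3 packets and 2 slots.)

Try q_11 = 1.
The clause (q_21') is unit, so q_21 = 0.
The clause (q_22) is unit, so q_22 = 1.
The clause (q_31') is unit, so q_31 = 0.
The clause (q_32) is unit, so q_32 = 1.
Now (q_32') is unsatisfied and unit — conflict.
Undo q_11 and try q_11 = 0.
The clause (q_12) is unit, so q_12 = 1.
The clause (q_22') is unit, so q_22 = 0.
The clause (q_21) is unit, so q_21 = 1.
The clause (q_31') is unit, so q_31 = 0.
The clause (q_32) is unit, so q_32 = 1.
Now (q_32') is unsatisfied and unit — conflict.
Both values of q_11 lead to a conflict.

UNSATISFIABLE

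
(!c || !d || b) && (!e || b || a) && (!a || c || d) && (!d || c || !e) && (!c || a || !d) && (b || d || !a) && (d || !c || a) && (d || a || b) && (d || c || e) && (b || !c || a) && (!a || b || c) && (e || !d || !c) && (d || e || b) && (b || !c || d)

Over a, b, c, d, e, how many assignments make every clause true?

There are 2^5 = 32 truth assignments over (a, b, c, d, e).
Split on a. With a = true, the clauses containing a are satisfied and !a drops from the rest; 4 of the 2^4 = 16 assignments to the other variables satisfy what remains.
With a = false, by the same count on the reduced clause set, 3 assignments work.
(One model: a=F, b=F, c=F, d=T, e=F.)
Total: 4 + 3 = 7.

7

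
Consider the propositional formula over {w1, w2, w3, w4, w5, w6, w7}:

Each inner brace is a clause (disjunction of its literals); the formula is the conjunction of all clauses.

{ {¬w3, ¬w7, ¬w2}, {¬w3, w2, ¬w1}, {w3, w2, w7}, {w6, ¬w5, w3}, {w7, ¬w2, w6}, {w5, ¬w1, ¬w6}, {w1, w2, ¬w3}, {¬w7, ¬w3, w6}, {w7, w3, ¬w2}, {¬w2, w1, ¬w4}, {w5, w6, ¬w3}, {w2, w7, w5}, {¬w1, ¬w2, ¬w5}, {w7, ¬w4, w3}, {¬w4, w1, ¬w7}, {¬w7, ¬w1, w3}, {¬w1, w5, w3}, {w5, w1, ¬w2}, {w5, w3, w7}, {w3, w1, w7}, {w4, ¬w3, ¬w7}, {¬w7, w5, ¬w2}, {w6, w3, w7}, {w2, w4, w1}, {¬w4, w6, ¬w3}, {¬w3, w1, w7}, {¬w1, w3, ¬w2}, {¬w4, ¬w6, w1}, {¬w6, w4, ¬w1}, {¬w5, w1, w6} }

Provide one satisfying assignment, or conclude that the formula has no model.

Case w3 = False:
Case w2 = True:
The clause (w7) is unit, so w7 = True.
The clause (¬w1) is unit, so w1 = False.
The clause (¬w4) is unit, so w4 = False.
The clause (w5) is unit, so w5 = True.
The clause (w6) is unit, so w6 = True.
All clauses are satisfied.

w1=False; w2=True; w3=False; w4=False; w5=True; w6=True; w7=True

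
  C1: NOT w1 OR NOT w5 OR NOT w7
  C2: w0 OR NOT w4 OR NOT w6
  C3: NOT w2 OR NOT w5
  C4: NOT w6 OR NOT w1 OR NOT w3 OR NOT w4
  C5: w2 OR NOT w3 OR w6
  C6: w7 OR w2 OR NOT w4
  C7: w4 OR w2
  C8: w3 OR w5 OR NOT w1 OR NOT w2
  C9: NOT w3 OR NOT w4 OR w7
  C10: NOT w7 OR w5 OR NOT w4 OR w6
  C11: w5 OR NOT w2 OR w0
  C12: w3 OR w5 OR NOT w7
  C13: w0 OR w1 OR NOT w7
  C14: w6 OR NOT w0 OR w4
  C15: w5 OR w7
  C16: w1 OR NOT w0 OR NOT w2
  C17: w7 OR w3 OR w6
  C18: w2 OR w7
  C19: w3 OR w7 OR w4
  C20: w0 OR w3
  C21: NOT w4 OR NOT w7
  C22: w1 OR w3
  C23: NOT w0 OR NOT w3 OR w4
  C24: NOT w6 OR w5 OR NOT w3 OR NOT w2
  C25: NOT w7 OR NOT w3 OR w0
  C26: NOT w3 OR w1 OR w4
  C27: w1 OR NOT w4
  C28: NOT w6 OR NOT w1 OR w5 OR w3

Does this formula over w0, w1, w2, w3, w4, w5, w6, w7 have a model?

Suppose w2 = false.
Unit clause (w4) forces w4 = true.
Unit clause (w7) forces w7 = true.
Now (NOT w7) is unsatisfied and unit — conflict.
Undo w2 and try w2 = true.
Unit clause (NOT w5) forces w5 = false.
Unit clause (w0) forces w0 = true.
Unit clause (w7) forces w7 = true.
Unit clause (w3) forces w3 = true.
Unit clause (w1) forces w1 = true.
Unit clause (NOT w4) forces w4 = false.
Now (w4) is unsatisfied and unit — conflict.
Both values of w2 lead to a conflict.
No assignment satisfies every clause.

Unsatisfiable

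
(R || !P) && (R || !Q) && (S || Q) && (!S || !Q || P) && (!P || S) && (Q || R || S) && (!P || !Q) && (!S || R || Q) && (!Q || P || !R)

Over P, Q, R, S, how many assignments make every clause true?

There are 2^4 = 16 truth assignments over (P, Q, R, S).
Check each against the 9 clauses (columns in the order P, Q, R, S):
  F F F F  ✗ fails (S || Q)
  F F F T  ✗ fails (!S || R || Q)
  F F T F  ✗ fails (S || Q)
  F F T T  ✓ satisfies all
  F T F F  ✗ fails (R || !Q)
  F T F T  ✗ fails (R || !Q)
  F T T F  ✗ fails (!Q || P || !R)
  F T T T  ✗ fails (!S || !Q || P)
  T F F F  ✗ fails (R || !P)
  T F F T  ✗ fails (R || !P)
  T F T F  ✗ fails (S || Q)
  T F T T  ✓ satisfies all
  T T F F  ✗ fails (R || !P)
  T T F T  ✗ fails (R || !P)
  T T T F  ✗ fails (!P || S)
  T T T T  ✗ fails (!P || !Q)
2 of the 16 rows are models.

2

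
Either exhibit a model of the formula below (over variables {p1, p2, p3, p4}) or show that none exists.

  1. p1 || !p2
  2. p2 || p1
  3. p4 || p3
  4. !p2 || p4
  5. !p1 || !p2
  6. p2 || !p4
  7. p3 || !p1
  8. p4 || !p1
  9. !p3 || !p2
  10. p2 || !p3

Try p1 = true.
From the singleton clause (!p2), p2 = false.
From the singleton clause (!p4), p4 = false.
But (p4) is also a unit clause — contradiction.
That branch fails; take p1 = false instead.
From the singleton clause (!p2), p2 = false.
But (p2) is also a unit clause — contradiction.
Both values of p1 lead to a conflict.

UNSATISFIABLE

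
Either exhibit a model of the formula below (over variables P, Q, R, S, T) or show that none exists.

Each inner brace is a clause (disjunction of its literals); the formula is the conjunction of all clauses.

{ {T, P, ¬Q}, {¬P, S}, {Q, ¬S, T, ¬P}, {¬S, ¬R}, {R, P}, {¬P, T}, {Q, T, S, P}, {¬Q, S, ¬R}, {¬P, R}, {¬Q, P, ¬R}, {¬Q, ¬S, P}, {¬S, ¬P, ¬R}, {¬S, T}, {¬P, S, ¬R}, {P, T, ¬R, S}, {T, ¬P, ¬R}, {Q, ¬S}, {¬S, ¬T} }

P=False; Q=False; R=True; S=False; T=True

Try P = False.
The clause (R) is unit, so R = True.
The clause (¬S) is unit, so S = False.
The clause (¬Q) is unit, so Q = False.
The clause (T) is unit, so T = True.
All clauses are satisfied.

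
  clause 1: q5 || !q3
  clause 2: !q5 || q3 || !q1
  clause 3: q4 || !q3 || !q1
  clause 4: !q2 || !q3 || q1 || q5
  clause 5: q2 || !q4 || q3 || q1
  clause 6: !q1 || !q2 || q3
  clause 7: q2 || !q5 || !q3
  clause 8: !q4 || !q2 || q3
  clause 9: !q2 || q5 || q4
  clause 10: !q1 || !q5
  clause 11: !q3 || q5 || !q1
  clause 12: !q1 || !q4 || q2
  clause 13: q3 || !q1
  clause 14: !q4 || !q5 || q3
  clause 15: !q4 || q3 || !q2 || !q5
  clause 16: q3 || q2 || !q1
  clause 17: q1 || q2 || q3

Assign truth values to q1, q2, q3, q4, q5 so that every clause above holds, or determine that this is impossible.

Branch on q5: set q5 = true.
From the singleton clause (!q1), q1 = false.
Branch on q2: set q2 = true.
Branch on q4: set q4 = false.
Every clause is now satisfied; q3 is unconstrained.

q1: false; q2: true; q3: false; q4: false; q5: true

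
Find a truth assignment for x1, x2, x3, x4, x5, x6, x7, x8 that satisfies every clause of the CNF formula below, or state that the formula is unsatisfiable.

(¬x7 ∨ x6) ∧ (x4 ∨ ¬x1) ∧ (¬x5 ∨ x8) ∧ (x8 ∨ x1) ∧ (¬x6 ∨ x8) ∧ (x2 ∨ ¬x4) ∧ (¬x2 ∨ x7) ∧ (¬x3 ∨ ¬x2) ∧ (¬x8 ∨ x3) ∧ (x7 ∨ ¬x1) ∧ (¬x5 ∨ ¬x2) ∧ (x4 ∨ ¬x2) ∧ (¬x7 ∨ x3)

Suppose x7 = False.
(¬x2) alone gives x2 = False.
(¬x4) alone gives x4 = False.
(¬x1) alone gives x1 = False.
(x8) alone gives x8 = True.
(x3) alone gives x3 = True.
No clause remains; x5, x6 are free.

x1 ↦ False; x2 ↦ False; x3 ↦ True; x4 ↦ False; x5 ↦ True; x6 ↦ False; x7 ↦ False; x8 ↦ True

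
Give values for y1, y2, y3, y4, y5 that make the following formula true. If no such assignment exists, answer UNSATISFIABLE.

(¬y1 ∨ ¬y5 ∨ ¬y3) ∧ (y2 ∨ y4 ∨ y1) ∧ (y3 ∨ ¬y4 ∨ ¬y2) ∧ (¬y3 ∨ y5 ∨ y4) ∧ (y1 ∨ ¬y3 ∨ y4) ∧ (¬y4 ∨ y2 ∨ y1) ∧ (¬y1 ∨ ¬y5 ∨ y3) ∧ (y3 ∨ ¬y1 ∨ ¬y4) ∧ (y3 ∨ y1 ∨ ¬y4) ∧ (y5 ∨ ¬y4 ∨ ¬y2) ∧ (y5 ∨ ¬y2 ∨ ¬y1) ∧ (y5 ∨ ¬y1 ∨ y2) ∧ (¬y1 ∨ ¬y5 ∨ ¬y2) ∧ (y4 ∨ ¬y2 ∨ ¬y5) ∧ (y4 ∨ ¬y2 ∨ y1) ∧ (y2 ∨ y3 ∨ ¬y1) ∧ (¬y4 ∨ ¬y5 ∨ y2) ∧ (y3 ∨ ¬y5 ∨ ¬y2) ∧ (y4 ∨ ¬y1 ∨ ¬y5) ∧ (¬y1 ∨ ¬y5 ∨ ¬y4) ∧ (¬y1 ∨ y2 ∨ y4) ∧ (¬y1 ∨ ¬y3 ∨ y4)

y1: False; y2: True; y3: True; y4: True; y5: True

Branch on y1: set y1 = False.
Branch on y2: set y2 = True.
(y4) alone gives y4 = True.
(y3) alone gives y3 = True.
(y5) alone gives y5 = True.
All clauses are satisfied.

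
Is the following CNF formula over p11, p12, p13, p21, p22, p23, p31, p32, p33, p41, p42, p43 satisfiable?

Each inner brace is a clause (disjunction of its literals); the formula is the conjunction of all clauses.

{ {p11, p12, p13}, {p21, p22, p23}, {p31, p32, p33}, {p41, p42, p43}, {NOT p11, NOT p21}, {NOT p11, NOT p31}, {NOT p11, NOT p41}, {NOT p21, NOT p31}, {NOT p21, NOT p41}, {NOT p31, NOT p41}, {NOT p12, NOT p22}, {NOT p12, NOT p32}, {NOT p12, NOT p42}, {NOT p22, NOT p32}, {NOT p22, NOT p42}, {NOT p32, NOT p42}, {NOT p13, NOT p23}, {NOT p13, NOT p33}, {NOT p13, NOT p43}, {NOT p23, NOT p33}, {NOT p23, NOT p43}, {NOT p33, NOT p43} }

No, unsatisfiable

Branch on p11: set p11 = false.
Branch on p12: set p12 = true.
(NOT p22) alone gives p22 = false.
(NOT p32) alone gives p32 = false.
(NOT p42) alone gives p42 = false.
Branch on p21: set p21 = true.
(NOT p31) alone gives p31 = false.
(p33) alone gives p33 = true.
(NOT p41) alone gives p41 = false.
(p43) alone gives p43 = true.
Now (NOT p43) is unsatisfied and unit — conflict.
That branch fails; take p21 = false instead.
(p23) alone gives p23 = true.
(NOT p13) alone gives p13 = false.
(NOT p33) alone gives p33 = false.
(p31) alone gives p31 = true.
(NOT p41) alone gives p41 = false.
(p43) alone gives p43 = true.
Now (NOT p43) is unsatisfied and unit — conflict.
Both values of p21 lead to a conflict.
That branch fails; take p12 = false instead.
(p13) alone gives p13 = true.
(NOT p23) alone gives p23 = false.
(NOT p33) alone gives p33 = false.
(NOT p43) alone gives p43 = false.
Branch on p21: set p21 = true.
(NOT p31) alone gives p31 = false.
(p32) alone gives p32 = true.
(NOT p41) alone gives p41 = false.
(p42) alone gives p42 = true.
Now (NOT p42) is unsatisfied and unit — conflict.
That branch fails; take p21 = false instead.
(p22) alone gives p22 = true.
(NOT p32) alone gives p32 = false.
(p31) alone gives p31 = true.
(NOT p41) alone gives p41 = false.
(p42) alone gives p42 = true.
Now (NOT p42) is unsatisfied and unit — conflict.
Both values of p21 lead to a conflict.
Both values of p12 lead to a conflict.
That branch fails; take p11 = true instead.
(NOT p21) alone gives p21 = false.
(NOT p31) alone gives p31 = false.
(NOT p41) alone gives p41 = false.
Branch on p22: set p22 = true.
(NOT p12) alone gives p12 = false.
(NOT p32) alone gives p32 = false.
(p33) alone gives p33 = true.
(NOT p42) alone gives p42 = false.
(p43) alone gives p43 = true.
Now (NOT p43) is unsatisfied and unit — conflict.
That branch fails; take p22 = false instead.
(p23) alone gives p23 = true.
(NOT p13) alone gives p13 = false.
(NOT p33) alone gives p33 = false.
(p32) alone gives p32 = true.
(NOT p12) alone gives p12 = false.
(NOT p42) alone gives p42 = false.
(p43) alone gives p43 = true.
Now (NOT p43) is unsatisfied and unit — conflict.
Both values of p22 lead to a conflict.
Both values of p11 lead to a conflict.
No assignment satisfies every clause.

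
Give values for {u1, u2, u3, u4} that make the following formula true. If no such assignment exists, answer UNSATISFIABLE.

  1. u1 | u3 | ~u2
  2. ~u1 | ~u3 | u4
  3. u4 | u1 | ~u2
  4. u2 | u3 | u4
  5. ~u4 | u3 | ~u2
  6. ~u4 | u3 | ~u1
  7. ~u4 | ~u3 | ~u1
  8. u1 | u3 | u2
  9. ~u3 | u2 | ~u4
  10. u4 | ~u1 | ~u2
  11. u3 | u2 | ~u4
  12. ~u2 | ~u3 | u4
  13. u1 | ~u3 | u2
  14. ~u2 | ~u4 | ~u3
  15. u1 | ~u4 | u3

UNSATISFIABLE

Suppose u1 = 1.
Suppose u3 = 0.
Unit clause (~u4) forces u4 = 0.
Unit clause (u2) forces u2 = 1.
Now (~u2) is unsatisfied and unit — conflict.
Backtrack on u3: now try u3 = 1.
Unit clause (u4) forces u4 = 1.
Now (~u4) is unsatisfied and unit — conflict.
Neither u3 = 1 nor u3 = 0 works.
Backtrack on u1: now try u1 = 0.
Suppose u3 = 1.
Unit clause (u2) forces u2 = 1.
Unit clause (u4) forces u4 = 1.
Now (~u4) is unsatisfied and unit — conflict.
Backtrack on u3: now try u3 = 0.
Unit clause (~u2) forces u2 = 0.
Now (u2) is unsatisfied and unit — conflict.
Neither u3 = 1 nor u3 = 0 works.
Neither u1 = 1 nor u1 = 0 works.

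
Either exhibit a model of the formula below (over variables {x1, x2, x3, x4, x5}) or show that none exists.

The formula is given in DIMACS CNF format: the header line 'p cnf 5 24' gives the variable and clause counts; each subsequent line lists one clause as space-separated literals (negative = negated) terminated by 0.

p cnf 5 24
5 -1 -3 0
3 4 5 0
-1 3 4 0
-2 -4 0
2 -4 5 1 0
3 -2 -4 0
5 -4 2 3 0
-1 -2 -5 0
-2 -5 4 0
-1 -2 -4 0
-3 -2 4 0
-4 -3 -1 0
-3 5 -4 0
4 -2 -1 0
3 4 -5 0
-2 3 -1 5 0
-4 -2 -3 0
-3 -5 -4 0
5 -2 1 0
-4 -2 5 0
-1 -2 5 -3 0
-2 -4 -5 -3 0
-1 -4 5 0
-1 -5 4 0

Try x2 = False.
Try x5 = False.
Try x1 = False.
Unit clause (¬x4) forces x4 = False.
Unit clause (x3) forces x3 = True.
Every clause now holds.

x1 ↦ False,  x2 ↦ False,  x3 ↦ True,  x4 ↦ False,  x5 ↦ False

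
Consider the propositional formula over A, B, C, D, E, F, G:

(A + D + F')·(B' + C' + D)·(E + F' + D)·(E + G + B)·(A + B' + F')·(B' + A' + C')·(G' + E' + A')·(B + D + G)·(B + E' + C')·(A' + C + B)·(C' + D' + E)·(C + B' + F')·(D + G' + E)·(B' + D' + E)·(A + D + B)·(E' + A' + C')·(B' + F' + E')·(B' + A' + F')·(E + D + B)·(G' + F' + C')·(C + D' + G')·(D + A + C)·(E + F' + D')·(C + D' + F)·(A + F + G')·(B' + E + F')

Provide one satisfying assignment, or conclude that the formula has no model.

A: 0; B: 0; C: 0; D: 1; E: 1; F: 1; G: 0

Case A = 0:
Case D = 1:
Case B = 0:
Case E = 1:
(C') alone gives C = 0.
(G') alone gives G = 0.
(F) alone gives F = 1.
All clauses are satisfied.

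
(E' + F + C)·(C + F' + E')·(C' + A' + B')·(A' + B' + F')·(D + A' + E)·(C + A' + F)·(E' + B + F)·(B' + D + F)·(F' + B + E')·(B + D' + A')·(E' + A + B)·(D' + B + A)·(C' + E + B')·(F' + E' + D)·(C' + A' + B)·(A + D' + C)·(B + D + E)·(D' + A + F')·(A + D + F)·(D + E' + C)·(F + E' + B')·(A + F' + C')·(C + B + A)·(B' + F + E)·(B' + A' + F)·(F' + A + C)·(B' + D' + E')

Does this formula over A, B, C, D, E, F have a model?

Suppose E = 0.
Suppose D = 1.
Suppose B = 1.
(C') alone gives C = 0.
(A) alone gives A = 1.
(F') alone gives F = 0.
That conflicts with the unit clause (F).
So B must be the other value — set B = 0.
(A') alone gives A = 0.
That conflicts with the unit clause (A).
Neither B = 1 nor B = 0 works.
So D must be the other value — set D = 0.
(A') alone gives A = 0.
(B) alone gives B = 1.
(F) alone gives F = 1.
(C') alone gives C = 0.
That conflicts with the unit clause (C).
Neither D = 1 nor D = 0 works.
So E must be the other value — set E = 1.
Suppose F = 1.
(C) alone gives C = 1.
(B) alone gives B = 1.
(A') alone gives A = 0.
That conflicts with the unit clause (A).
So F must be the other value — set F = 0.
(C) alone gives C = 1.
(B) alone gives B = 1.
That conflicts with the unit clause (B').
Neither F = 1 nor F = 0 works.
Neither E = 1 nor E = 0 works.
No assignment satisfies every clause.

Unsatisfiable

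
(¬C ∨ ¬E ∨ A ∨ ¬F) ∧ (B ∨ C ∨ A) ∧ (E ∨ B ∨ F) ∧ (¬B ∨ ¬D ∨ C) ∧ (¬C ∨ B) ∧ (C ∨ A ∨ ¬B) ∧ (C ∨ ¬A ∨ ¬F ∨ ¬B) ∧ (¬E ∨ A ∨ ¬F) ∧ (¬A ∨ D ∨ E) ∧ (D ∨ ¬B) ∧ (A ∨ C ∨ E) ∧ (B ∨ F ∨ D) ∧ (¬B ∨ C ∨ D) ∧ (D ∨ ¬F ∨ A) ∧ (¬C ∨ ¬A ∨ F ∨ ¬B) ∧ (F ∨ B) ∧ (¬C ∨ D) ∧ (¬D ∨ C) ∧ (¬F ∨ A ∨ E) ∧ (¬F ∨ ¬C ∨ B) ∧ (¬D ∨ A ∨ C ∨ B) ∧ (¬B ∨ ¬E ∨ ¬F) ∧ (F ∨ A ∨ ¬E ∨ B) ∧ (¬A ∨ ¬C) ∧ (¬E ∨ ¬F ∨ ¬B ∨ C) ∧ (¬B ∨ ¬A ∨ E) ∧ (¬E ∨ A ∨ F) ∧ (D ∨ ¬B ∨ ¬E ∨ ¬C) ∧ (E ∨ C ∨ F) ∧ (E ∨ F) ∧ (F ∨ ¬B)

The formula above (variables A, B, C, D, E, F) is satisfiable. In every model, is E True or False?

Suppose E = False.
From the singleton clause (F), F = True.
From the singleton clause (A), A = True.
From the singleton clause (D), D = True.
From the singleton clause (C), C = True.
But (¬C) is also a unit clause — contradiction.
So every satisfying assignment has E = True.

True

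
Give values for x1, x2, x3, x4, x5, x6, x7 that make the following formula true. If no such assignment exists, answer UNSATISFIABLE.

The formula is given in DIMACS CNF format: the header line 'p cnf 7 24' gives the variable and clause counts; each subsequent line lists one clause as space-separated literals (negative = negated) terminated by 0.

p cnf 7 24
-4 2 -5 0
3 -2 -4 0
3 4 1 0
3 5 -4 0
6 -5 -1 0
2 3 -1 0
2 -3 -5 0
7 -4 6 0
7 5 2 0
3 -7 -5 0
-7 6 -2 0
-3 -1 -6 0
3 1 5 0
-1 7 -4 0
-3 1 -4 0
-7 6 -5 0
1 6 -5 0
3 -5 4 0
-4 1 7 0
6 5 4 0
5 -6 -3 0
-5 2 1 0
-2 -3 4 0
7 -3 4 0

x1 ↦ True; x2 ↦ True; x3 ↦ False; x4 ↦ False; x5 ↦ False; x6 ↦ True; x7 ↦ False

Branch on x4: set x4 = False.
Branch on x3: set x3 = False.
Unit clause (x1) forces x1 = True.
Unit clause (x2) forces x2 = True.
Unit clause (¬x5) forces x5 = False.
Unit clause (x6) forces x6 = True.
All clauses hold; x7 can take either value.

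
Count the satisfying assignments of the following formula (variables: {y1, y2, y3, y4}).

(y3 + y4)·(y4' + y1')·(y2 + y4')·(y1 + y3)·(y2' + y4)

There are 2^4 = 16 truth assignments over (y1, y2, y3, y4).
Check each against the 5 clauses (columns in the order y1, y2, y3, y4):
  F F F F  ✗ fails (y3 + y4)
  F F F T  ✗ fails (y2 + y4')
  F F T F  ✓ satisfies all
  F F T T  ✗ fails (y2 + y4')
  F T F F  ✗ fails (y3 + y4)
  F T F T  ✗ fails (y1 + y3)
  F T T F  ✗ fails (y2' + y4)
  F T T T  ✓ satisfies all
  T F F F  ✗ fails (y3 + y4)
  T F F T  ✗ fails (y4' + y1')
  T F T F  ✓ satisfies all
  T F T T  ✗ fails (y4' + y1')
  T T F F  ✗ fails (y3 + y4)
  T T F T  ✗ fails (y4' + y1')
  T T T F  ✗ fails (y2' + y4)
  T T T T  ✗ fails (y4' + y1')
3 of the 16 rows are models.

3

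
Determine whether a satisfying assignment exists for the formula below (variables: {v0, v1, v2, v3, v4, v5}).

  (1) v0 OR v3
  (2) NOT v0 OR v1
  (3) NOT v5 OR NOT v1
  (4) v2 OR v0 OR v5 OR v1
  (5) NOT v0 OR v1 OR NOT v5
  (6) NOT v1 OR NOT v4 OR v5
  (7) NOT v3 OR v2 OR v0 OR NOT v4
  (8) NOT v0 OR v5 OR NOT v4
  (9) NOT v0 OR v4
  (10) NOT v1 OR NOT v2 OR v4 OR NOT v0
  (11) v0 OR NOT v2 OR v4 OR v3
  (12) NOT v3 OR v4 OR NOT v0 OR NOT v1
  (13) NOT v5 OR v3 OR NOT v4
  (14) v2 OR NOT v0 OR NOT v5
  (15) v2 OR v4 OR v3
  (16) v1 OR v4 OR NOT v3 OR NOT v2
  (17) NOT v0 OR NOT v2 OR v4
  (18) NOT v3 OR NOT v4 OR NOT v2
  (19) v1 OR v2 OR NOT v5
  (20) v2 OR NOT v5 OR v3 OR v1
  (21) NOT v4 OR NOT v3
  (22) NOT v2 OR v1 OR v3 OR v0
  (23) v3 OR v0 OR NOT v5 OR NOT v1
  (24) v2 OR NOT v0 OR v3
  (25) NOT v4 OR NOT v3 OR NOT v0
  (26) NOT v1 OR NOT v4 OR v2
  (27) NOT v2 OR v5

Yes

Suppose v0 = false.
From the singleton clause (v3), v3 = true.
From the singleton clause (NOT v4), v4 = false.
Suppose v5 = false.
From the singleton clause (NOT v2), v2 = false.
From the singleton clause (v1), v1 = true.
Every clause now holds.
A satisfying assignment: v0 ↦ false, v1 ↦ true, v2 ↦ false, v3 ↦ true, v4 ↦ false, v5 ↦ false.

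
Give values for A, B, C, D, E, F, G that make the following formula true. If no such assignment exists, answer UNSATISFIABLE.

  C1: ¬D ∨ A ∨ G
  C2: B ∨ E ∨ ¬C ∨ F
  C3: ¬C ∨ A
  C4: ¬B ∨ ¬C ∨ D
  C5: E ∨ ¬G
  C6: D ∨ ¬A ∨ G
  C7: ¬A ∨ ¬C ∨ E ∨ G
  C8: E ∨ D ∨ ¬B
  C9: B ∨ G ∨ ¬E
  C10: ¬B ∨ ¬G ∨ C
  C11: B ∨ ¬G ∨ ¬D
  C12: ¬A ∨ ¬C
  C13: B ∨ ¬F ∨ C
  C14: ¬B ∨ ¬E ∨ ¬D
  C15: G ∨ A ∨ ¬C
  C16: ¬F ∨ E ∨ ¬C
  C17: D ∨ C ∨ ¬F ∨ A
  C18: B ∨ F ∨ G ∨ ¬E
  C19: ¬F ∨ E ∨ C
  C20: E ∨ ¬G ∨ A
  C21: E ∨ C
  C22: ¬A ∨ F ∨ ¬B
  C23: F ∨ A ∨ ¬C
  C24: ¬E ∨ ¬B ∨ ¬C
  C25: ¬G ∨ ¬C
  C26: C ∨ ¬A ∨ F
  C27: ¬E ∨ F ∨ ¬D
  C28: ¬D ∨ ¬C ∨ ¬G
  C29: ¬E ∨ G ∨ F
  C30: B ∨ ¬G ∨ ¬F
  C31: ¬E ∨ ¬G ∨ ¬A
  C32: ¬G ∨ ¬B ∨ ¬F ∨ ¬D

Case C = False:
The clause (E) is unit, so E = True.
Case B = False:
The clause (G) is unit, so G = True.
The clause (¬D) is unit, so D = False.
The clause (¬F) is unit, so F = False.
The clause (¬A) is unit, so A = False.
Every clause now holds.

A ↦ False,  B ↦ False,  C ↦ False,  D ↦ False,  E ↦ True,  F ↦ False,  G ↦ True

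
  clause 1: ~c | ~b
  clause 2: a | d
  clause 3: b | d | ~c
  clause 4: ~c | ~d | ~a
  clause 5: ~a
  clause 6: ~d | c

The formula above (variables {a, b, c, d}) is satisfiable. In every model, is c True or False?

Suppose c = 0.
From the singleton clause (~a), a = 0.
From the singleton clause (d), d = 1.
But (~d) is also a unit clause — contradiction.
So every satisfying assignment has c = True.

True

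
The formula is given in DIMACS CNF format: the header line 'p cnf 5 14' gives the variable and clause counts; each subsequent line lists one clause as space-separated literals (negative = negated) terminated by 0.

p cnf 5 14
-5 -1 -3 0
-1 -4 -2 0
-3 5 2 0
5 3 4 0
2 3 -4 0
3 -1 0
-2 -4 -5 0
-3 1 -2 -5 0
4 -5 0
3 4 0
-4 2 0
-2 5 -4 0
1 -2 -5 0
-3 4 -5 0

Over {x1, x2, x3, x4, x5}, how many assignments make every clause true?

2

There are 2^5 = 32 truth assignments over (x1, x2, x3, x4, x5).
Split on x3. With x3 = True, the clauses containing x3 are satisfied and ¬x3 drops from the rest; 2 of the 2^4 = 16 assignments to the other variables satisfy what remains.
With x3 = False, by the same count on the reduced clause set, 0 assignments work.
(One model: x1=F, x2=T, x3=T, x4=F, x5=F.)
Total: 2 + 0 = 2.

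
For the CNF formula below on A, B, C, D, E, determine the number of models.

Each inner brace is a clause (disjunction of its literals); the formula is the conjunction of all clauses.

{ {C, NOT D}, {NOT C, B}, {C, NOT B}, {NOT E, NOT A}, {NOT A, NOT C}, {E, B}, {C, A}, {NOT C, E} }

2

There are 2^5 = 32 truth assignments over (A, B, C, D, E).
Split on D. With D = true, the clauses containing D are satisfied and NOT D drops from the rest; 1 of the 2^4 = 16 assignments to the other variables satisfy what remains.
With D = false, by the same count on the reduced clause set, 1 assignment works.
(One model: A=F, B=T, C=T, D=F, E=T.)
Total: 1 + 1 = 2.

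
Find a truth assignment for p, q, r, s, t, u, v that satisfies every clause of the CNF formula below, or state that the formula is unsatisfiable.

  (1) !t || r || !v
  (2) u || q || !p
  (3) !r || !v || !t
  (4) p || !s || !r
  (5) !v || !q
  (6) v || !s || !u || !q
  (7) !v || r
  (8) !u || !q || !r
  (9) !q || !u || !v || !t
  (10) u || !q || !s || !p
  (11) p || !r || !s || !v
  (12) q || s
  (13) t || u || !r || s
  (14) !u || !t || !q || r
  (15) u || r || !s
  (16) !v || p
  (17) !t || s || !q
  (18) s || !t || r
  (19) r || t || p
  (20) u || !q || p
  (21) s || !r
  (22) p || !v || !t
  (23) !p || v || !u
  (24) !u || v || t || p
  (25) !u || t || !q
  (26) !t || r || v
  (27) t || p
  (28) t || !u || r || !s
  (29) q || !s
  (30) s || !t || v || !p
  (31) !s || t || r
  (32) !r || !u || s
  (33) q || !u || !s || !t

p=true, q=true, r=false, s=false, t=false, u=false, v=false

Branch on v: set v = false.
Branch on q: set q = true.
Branch on s: set s = false.
(!t) alone gives t = false.
(!r) alone gives r = false.
(p) alone gives p = true.
(!u) alone gives u = false.
All clauses are satisfied.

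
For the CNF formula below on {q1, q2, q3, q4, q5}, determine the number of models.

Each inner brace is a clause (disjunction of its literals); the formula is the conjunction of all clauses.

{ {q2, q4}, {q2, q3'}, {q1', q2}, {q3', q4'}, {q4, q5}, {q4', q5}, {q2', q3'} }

There are 2^5 = 32 truth assignments over (q1, q2, q3, q4, q5).
Split on q3. With q3 = 1, the clauses containing q3 are satisfied and q3' drops from the rest; 0 of the 2^4 = 16 assignments to the other variables satisfy what remains.
With q3 = 0, by the same count on the reduced clause set, 5 assignments work.
(One model: q1=F, q2=F, q3=F, q4=T, q5=T.)
Total: 0 + 5 = 5.

5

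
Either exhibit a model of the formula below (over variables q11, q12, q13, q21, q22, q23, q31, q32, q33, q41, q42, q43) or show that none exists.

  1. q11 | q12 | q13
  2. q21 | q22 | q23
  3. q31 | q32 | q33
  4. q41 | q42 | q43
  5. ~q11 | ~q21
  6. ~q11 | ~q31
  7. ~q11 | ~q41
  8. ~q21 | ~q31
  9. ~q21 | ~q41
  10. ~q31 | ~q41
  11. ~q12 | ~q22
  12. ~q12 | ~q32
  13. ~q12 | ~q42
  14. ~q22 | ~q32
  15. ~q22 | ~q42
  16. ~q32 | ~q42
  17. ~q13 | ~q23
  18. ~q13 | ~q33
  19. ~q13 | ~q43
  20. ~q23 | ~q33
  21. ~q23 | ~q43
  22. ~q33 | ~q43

Case q11 = 0:
Case q12 = 1:
The clause (~q22) is unit, so q22 = 0.
The clause (~q32) is unit, so q32 = 0.
The clause (~q42) is unit, so q42 = 0.
Case q21 = 1:
The clause (~q31) is unit, so q31 = 0.
The clause (q33) is unit, so q33 = 1.
The clause (~q41) is unit, so q41 = 0.
The clause (q43) is unit, so q43 = 1.
That conflicts with the unit clause (~q43).
Undo q21 and try q21 = 0.
The clause (q23) is unit, so q23 = 1.
The clause (~q13) is unit, so q13 = 0.
The clause (~q33) is unit, so q33 = 0.
The clause (q31) is unit, so q31 = 1.
The clause (~q41) is unit, so q41 = 0.
The clause (q43) is unit, so q43 = 1.
That conflicts with the unit clause (~q43).
Neither q21 = 1 nor q21 = 0 works.
Undo q12 and try q12 = 0.
The clause (q13) is unit, so q13 = 1.
The clause (~q23) is unit, so q23 = 0.
The clause (~q33) is unit, so q33 = 0.
The clause (~q43) is unit, so q43 = 0.
Case q21 = 1:
The clause (~q31) is unit, so q31 = 0.
The clause (q32) is unit, so q32 = 1.
The clause (~q41) is unit, so q41 = 0.
The clause (q42) is unit, so q42 = 1.
That conflicts with the unit clause (~q42).
Undo q21 and try q21 = 0.
The clause (q22) is unit, so q22 = 1.
The clause (~q32) is unit, so q32 = 0.
The clause (q31) is unit, so q31 = 1.
The clause (~q41) is unit, so q41 = 0.
The clause (q42) is unit, so q42 = 1.
That conflicts with the unit clause (~q42).
Neither q21 = 1 nor q21 = 0 works.
Neither q12 = 1 nor q12 = 0 works.
Undo q11 and try q11 = 1.
The clause (~q21) is unit, so q21 = 0.
The clause (~q31) is unit, so q31 = 0.
The clause (~q41) is unit, so q41 = 0.
Case q22 = 1:
The clause (~q12) is unit, so q12 = 0.
The clause (~q32) is unit, so q32 = 0.
The clause (q33) is unit, so q33 = 1.
The clause (~q42) is unit, so q42 = 0.
The clause (q43) is unit, so q43 = 1.
That conflicts with the unit clause (~q43).
Undo q22 and try q22 = 0.
The clause (q23) is unit, so q23 = 1.
The clause (~q13) is unit, so q13 = 0.
The clause (~q33) is unit, so q33 = 0.
The clause (q32) is unit, so q32 = 1.
The clause (~q12) is unit, so q12 = 0.
The clause (~q42) is unit, so q42 = 0.
The clause (q43) is unit, so q43 = 1.
That conflicts with the unit clause (~q43).
Neither q22 = 1 nor q22 = 0 works.
Neither q11 = 1 nor q11 = 0 works.

UNSATISFIABLE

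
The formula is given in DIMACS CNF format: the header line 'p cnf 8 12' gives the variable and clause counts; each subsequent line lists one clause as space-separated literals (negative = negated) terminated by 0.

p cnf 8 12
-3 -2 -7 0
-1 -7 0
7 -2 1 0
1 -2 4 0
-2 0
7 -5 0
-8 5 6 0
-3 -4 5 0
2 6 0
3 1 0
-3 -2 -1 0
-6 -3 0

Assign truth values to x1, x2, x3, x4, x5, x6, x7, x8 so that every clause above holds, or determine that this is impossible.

From the singleton clause (¬x2), x2 = False.
From the singleton clause (x6), x6 = True.
From the singleton clause (¬x3), x3 = False.
From the singleton clause (x1), x1 = True.
From the singleton clause (¬x7), x7 = False.
From the singleton clause (¬x5), x5 = False.
No clause remains; x4, x8 are free.

x1: True; x2: False; x3: False; x4: False; x5: False; x6: True; x7: False; x8: False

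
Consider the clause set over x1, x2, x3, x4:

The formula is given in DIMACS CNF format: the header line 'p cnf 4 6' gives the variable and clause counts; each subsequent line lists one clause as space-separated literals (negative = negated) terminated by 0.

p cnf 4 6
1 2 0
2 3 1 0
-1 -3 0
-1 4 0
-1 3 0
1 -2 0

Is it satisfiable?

Branch on x1: set x1 = True.
Unit clause (¬x3) forces x3 = False.
Now (x3) is unsatisfied and unit — conflict.
That branch fails; take x1 = False instead.
Unit clause (x2) forces x2 = True.
Now (¬x2) is unsatisfied and unit — conflict.
Neither x1 = True nor x1 = False works.
No assignment satisfies every clause.

No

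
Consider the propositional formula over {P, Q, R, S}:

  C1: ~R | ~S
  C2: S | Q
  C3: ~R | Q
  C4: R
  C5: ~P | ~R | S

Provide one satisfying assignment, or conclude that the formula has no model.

P ↦ 0, Q ↦ 1, R ↦ 1, S ↦ 0

Unit clause (R) forces R = 1.
Unit clause (~S) forces S = 0.
Unit clause (Q) forces Q = 1.
Unit clause (~P) forces P = 0.
Every clause now holds.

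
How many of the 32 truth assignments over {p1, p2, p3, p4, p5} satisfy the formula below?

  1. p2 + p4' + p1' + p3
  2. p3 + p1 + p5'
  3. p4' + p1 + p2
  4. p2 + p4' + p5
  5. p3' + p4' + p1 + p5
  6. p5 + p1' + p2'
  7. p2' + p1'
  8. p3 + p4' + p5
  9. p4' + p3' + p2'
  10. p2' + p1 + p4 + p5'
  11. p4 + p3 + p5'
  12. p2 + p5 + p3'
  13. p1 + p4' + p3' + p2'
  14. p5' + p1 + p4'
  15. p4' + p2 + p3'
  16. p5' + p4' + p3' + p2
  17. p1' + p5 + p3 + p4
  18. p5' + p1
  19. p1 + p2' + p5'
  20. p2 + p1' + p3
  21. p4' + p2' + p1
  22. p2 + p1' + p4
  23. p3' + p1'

3

There are 2^5 = 32 truth assignments over (p1, p2, p3, p4, p5).
Split on p1. With p1 = 1, the clauses containing p1 are satisfied and p1' drops from the rest; 0 of the 2^4 = 16 assignments to the other variables satisfy what remains.
With p1 = 0, by the same count on the reduced clause set, 3 assignments work.
Total: 0 + 3 = 3.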